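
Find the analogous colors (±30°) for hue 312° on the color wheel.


Base hue: 312°
Left analog: (312 - 30) mod 360 = 282°
Right analog: (312 + 30) mod 360 = 342°
Analogous hues = 282° and 342°


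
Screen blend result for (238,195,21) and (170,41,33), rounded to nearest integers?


Screen: C = 255 - (255-A)×(255-B)/255, rounded to nearest integer
R: 255 - (255-238)×(255-170)/255 = 255 - 1445/255 ≈ 255 - 5.667 = 249.333 → 249
G: 255 - (255-195)×(255-41)/255 = 255 - 12840/255 ≈ 255 - 50.353 = 204.647 → 205
B: 255 - (255-21)×(255-33)/255 = 255 - 51948/255 ≈ 255 - 203.718 = 51.282 → 51
= RGB(249, 205, 51)


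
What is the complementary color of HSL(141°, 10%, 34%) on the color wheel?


Complement = opposite side of color wheel = hue + 180°
H' = (141 + 180) mod 360 = 321°
S and L unchanged.
= HSL(321°, 10%, 34%)


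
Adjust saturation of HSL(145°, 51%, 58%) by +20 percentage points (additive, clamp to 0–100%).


Original S = 51%
Adjustment = +20 percentage points
New S = 51 + (20) = 71
Clamp to [0, 100] → 71
= HSL(145°, 71%, 58%)


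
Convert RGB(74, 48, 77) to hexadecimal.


R = 74 → 4A (hex)
G = 48 → 30 (hex)
B = 77 → 4D (hex)
Hex = #4A304D


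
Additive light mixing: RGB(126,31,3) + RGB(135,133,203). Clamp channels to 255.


Additive: each channel = min(255, C₁+C₂)
R: 126+135 = 261 → 255
G: 31+133 = 164 → 164
B: 3+203 = 206 → 206
= RGB(255, 164, 206)


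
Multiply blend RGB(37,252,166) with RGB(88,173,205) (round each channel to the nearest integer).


Multiply: C = A×B/255, rounded to nearest integer
R: 37×88/255 = 3256/255 ≈ 12.769 → 13
G: 252×173/255 = 43596/255 ≈ 170.965 → 171
B: 166×205/255 = 34030/255 ≈ 133.451 → 133
= RGB(13, 171, 133)


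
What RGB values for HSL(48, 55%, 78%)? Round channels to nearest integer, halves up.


H=48°, S=0.55, L=0.78
C = (1-|2L-1|)×S = (1-|0.56|)×0.55 = 0.242
H' = H/60 = 48/60 ≈ 0.8000; X = C×(1-|H' mod 2 - 1|) = 0.1936
m = L - C/2 = 0.78 - 0.121 = 0.659
Sector ⌊H'⌋ = 0 → (R',G',B') = (0.242, 0.1936, 0.0)
RGB = ((R'+m)×255, (G'+m)×255, (B'+m)×255) = (229.755, 217.413, 168.045)
Round half up → RGB(230, 217, 168)


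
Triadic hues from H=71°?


Triadic: equally spaced at 120° intervals
H1 = 71°
H2 = (71 + 120) mod 360 = 191°
H3 = (71 + 240) mod 360 = 311°
Triadic = 71°, 191°, 311°


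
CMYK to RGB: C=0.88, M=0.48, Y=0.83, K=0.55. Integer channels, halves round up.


R = 255 × (1-C) × (1-K) = 255 × 0.12 × 0.45 = 13.77 → 14
G = 255 × (1-M) × (1-K) = 255 × 0.52 × 0.45 = 59.67 → 60
B = 255 × (1-Y) × (1-K) = 255 × 0.17 × 0.45 = 19.5075 → 20
= RGB(14, 60, 20)


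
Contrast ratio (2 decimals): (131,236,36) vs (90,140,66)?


Linearize each sRGB channel c=v/255: c/12.92 if c ≤ 0.04045 else ((c+0.055)/1.055)^2.4
L = 0.2126×R_lin + 0.7152×G_lin + 0.0722×B_lin
Color 1 (131,236,36):
  R=131: 131/255≈0.5137 > 0.04045 → ((0.5137+0.055)/1.055)^2.4 ≈ 0.22697
  G=236: 236/255≈0.9255 > 0.04045 → ((0.9255+0.055)/1.055)^2.4 ≈ 0.83880
  B=36: 36/255≈0.1412 > 0.04045 → ((0.1412+0.055)/1.055)^2.4 ≈ 0.01764
  L1 = 0.2126×0.22697 + 0.7152×0.83880 + 0.0722×0.01764 ≈ 0.64944
Color 2 (90,140,66):
  R=90: 90/255≈0.3529 > 0.04045 → ((0.3529+0.055)/1.055)^2.4 ≈ 0.10224
  G=140: 140/255≈0.5490 > 0.04045 → ((0.5490+0.055)/1.055)^2.4 ≈ 0.26225
  B=66: 66/255≈0.2588 > 0.04045 → ((0.2588+0.055)/1.055)^2.4 ≈ 0.05448
  L2 = 0.2126×0.10224 + 0.7152×0.26225 + 0.0722×0.05448 ≈ 0.21323
Lighter = 0.64944, Darker = 0.21323
Ratio = (L_lighter + 0.05) / (L_darker + 0.05)
Ratio = (0.64944 + 0.05) / (0.21323 + 0.05) = 0.69944 / 0.26323 ≈ 2.6571
Ratio ≈ 2.66:1


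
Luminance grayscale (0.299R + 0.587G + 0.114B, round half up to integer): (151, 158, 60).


Gray = 0.299×R + 0.587×G + 0.114×B
Gray = 0.299×151 + 0.587×158 + 0.114×60
Gray = 45.149 + 92.746 + 6.840
Gray = 144.735 → round half up → 145
Gray = 145


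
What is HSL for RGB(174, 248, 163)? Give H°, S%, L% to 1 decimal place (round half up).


Normalize: R'=174/255≈0.6824, G'=248/255≈0.9725, B'=163/255≈0.6392
Max=248/255, Min=163/255, Δ=Max-Min=85/255
L = (Max+Min)/2 = (248+163)/510 = 411/510 = 0.80588… → L = 80.6%
L > 0.5 → S = Δ/(2-Max-Min) = 85/(510-248-163) = 85/99 = 0.85858… → S = 85.9%
(the 1/255 factors cancel in S and H, so raw channel differences can be used)
Max is G' → H = 60 × ((B-R)/Δ + 2) = 60 × ((163-174)/85 + 2)
  -11/85 + 2 = -0.1294… + 2 = 1.8705…
  H = 60 × 1.8705… = 112.235…° → H = 112.2°
= HSL(112.2°, 85.9%, 80.6%)


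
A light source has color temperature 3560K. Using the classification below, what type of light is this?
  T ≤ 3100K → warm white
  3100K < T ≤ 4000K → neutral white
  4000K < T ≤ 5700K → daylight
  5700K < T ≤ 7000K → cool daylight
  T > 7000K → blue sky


Temperature: 3560K
3100K < 3560K ≤ 4000K → neutral white
Classification: neutral white


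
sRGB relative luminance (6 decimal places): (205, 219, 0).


Linearize each channel (sRGB transfer function): c = v/255; c_lin = c/12.92 if c ≤ 0.04045, else ((c+0.055)/1.055)^2.4
  R: 205/255 ≈ 0.803922 > 0.04045 → ((0.803922+0.055)/1.055)^2.4 ≈ 0.610496
  G: 219/255 ≈ 0.858824 > 0.04045 → ((0.858824+0.055)/1.055)^2.4 ≈ 0.708376
  B: 0/255 ≈ 0.000000 ≤ 0.04045 → 0.000000/12.92 ≈ 0.000000
R_lin = 0.610496, G_lin = 0.708376, B_lin = 0.000000
L = 0.2126×R + 0.7152×G + 0.0722×B
L = 0.2126×0.610496 + 0.7152×0.708376 + 0.0722×0.000000
L ≈ 0.636422


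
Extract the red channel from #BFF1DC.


Color: #BFF1DC
R = BF = 191
G = F1 = 241
B = DC = 220
Red = 191


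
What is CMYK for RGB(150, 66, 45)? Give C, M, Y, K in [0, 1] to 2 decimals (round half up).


R'=150/255≈0.5882, G'=66/255≈0.2588, B'=45/255≈0.1765
K = 1 - max(R',G',B') = 1 - 150/255 = 105/255 = 0.41176… → 0.41
(1-R'-K)/(1-K) simplifies to (max-R)/max with max = 150:
C = (150-150)/150 = 0/150 = 0 → 0.00
M = (150-66)/150 = 84/150 = 0.56 → 0.56
Y = (150-45)/150 = 105/150 = 0.7 → 0.70
= CMYK(0.00, 0.56, 0.70, 0.41)


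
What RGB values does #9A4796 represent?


9A → 154 (R)
47 → 71 (G)
96 → 150 (B)
= RGB(154, 71, 150)


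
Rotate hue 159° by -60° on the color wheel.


New hue = (H + rotation) mod 360
New hue = (159 -60) mod 360
= 99 mod 360
= 99°


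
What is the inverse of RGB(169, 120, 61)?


Invert: (255-R, 255-G, 255-B)
R: 255-169 = 86
G: 255-120 = 135
B: 255-61 = 194
= RGB(86, 135, 194)


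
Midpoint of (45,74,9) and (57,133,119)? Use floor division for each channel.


Midpoint: each channel = ⌊(C₁+C₂)/2⌋
R: ⌊(45+57)/2⌋ = 51
G: ⌊(74+133)/2⌋ = 103
B: ⌊(9+119)/2⌋ = 64
= RGB(51, 103, 64)


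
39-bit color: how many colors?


Colors = 2^bits = 2^39
= 549,755,813,888 colors


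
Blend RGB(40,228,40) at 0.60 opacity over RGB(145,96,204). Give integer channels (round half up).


C = α×F + (1-α)×B, with 1-α = 0.40
R: 0.60×40 + 0.40×145 = 24.00 + 58.00 = 82.00 → 82
G: 0.60×228 + 0.40×96 = 136.80 + 38.40 = 175.20 → 175
B: 0.60×40 + 0.40×204 = 24.00 + 81.60 = 105.60 → 106
= RGB(82, 175, 106)


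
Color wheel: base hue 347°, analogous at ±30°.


Base hue: 347°
Left analog: (347 - 30) mod 360 = 317°
Right analog: (347 + 30) mod 360 = 17°
Analogous hues = 317° and 17°


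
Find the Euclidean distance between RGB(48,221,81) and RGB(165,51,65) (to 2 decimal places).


d = √[(R₁-R₂)² + (G₁-G₂)² + (B₁-B₂)²]
d = √[(48-165)² + (221-51)² + (81-65)²]
d = √[13689 + 28900 + 256]
d = √42845
d ≈ 206.99


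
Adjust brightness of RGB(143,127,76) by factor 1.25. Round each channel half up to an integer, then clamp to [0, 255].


Multiply each channel by 1.25, round half up, clamp to [0, 255]
R: 143×1.25 = 178.75 → round → 179
G: 127×1.25 = 158.75 → round → 159
B: 76×1.25 = 95
= RGB(179, 159, 95)


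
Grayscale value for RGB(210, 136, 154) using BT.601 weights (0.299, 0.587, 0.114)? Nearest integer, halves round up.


Gray = 0.299×R + 0.587×G + 0.114×B
Gray = 0.299×210 + 0.587×136 + 0.114×154
Gray = 62.790 + 79.832 + 17.556
Gray = 160.178 → round half up → 160
Gray = 160


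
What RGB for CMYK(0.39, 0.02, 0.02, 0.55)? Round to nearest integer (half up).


R = 255 × (1-C) × (1-K) = 255 × 0.61 × 0.45 = 69.9975 → 70
G = 255 × (1-M) × (1-K) = 255 × 0.98 × 0.45 = 112.455 → 112
B = 255 × (1-Y) × (1-K) = 255 × 0.98 × 0.45 = 112.455 → 112
= RGB(70, 112, 112)


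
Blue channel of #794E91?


Color: #794E91
R = 79 = 121
G = 4E = 78
B = 91 = 145
Blue = 145


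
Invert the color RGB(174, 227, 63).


Invert: (255-R, 255-G, 255-B)
R: 255-174 = 81
G: 255-227 = 28
B: 255-63 = 192
= RGB(81, 28, 192)


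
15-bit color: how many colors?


Colors = 2^bits = 2^15
= 32,768 colors


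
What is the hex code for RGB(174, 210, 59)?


R = 174 → AE (hex)
G = 210 → D2 (hex)
B = 59 → 3B (hex)
Hex = #AED23B


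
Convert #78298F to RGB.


78 → 120 (R)
29 → 41 (G)
8F → 143 (B)
= RGB(120, 41, 143)


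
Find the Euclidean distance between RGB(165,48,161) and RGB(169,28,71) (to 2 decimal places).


d = √[(R₁-R₂)² + (G₁-G₂)² + (B₁-B₂)²]
d = √[(165-169)² + (48-28)² + (161-71)²]
d = √[16 + 400 + 8100]
d = √8516
d ≈ 92.28


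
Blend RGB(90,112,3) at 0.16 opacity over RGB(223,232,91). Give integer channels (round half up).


C = α×F + (1-α)×B, with 1-α = 0.84
R: 0.16×90 + 0.84×223 = 14.40 + 187.32 = 201.72 → 202
G: 0.16×112 + 0.84×232 = 17.92 + 194.88 = 212.80 → 213
B: 0.16×3 + 0.84×91 = 0.48 + 76.44 = 76.92 → 77
= RGB(202, 213, 77)


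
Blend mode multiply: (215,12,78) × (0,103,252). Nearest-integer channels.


Multiply: C = A×B/255, rounded to nearest integer
R: 215×0/255 = 0/255 ≈ 0.000 → 0
G: 12×103/255 = 1236/255 ≈ 4.847 → 5
B: 78×252/255 = 19656/255 ≈ 77.082 → 77
= RGB(0, 5, 77)


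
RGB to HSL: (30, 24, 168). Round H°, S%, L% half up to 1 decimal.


Normalize: R'=30/255≈0.1176, G'=24/255≈0.0941, B'=168/255≈0.6588
Max=168/255, Min=24/255, Δ=Max-Min=144/255
L = (Max+Min)/2 = (168+24)/510 = 192/510 = 0.37647… → L = 37.6%
L ≤ 0.5 → S = Δ/(Max+Min) = 144/(168+24) = 144/192 = 0.75 → S = 75.0%
(the 1/255 factors cancel in S and H, so raw channel differences can be used)
Max is B' → H = 60 × ((R-G)/Δ + 4) = 60 × ((30-24)/144 + 4)
  6/144 + 4 = 0.0416… + 4 = 4.0416…
  H = 60 × 4.0416… = 242.5° → H = 242.5°
= HSL(242.5°, 75.0%, 37.6%)


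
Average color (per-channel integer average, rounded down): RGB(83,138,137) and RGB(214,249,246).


Midpoint: each channel = ⌊(C₁+C₂)/2⌋
R: ⌊(83+214)/2⌋ = 148
G: ⌊(138+249)/2⌋ = 193
B: ⌊(137+246)/2⌋ = 191
= RGB(148, 193, 191)


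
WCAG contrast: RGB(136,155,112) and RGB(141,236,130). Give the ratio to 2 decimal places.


Linearize each sRGB channel c=v/255: c/12.92 if c ≤ 0.04045 else ((c+0.055)/1.055)^2.4
L = 0.2126×R_lin + 0.7152×G_lin + 0.0722×B_lin
Color 1 (136,155,112):
  R=136: 136/255≈0.5333 > 0.04045 → ((0.5333+0.055)/1.055)^2.4 ≈ 0.24620
  G=155: 155/255≈0.6078 > 0.04045 → ((0.6078+0.055)/1.055)^2.4 ≈ 0.32778
  B=112: 112/255≈0.4392 > 0.04045 → ((0.4392+0.055)/1.055)^2.4 ≈ 0.16203
  L1 = 0.2126×0.24620 + 0.7152×0.32778 + 0.0722×0.16203 ≈ 0.29847
Color 2 (141,236,130):
  R=141: 141/255≈0.5529 > 0.04045 → ((0.5529+0.055)/1.055)^2.4 ≈ 0.26636
  G=236: 236/255≈0.9255 > 0.04045 → ((0.9255+0.055)/1.055)^2.4 ≈ 0.83880
  B=130: 130/255≈0.5098 > 0.04045 → ((0.5098+0.055)/1.055)^2.4 ≈ 0.22323
  L2 = 0.2126×0.26636 + 0.7152×0.83880 + 0.0722×0.22323 ≈ 0.67265
Lighter = 0.67265, Darker = 0.29847
Ratio = (L_lighter + 0.05) / (L_darker + 0.05)
Ratio = (0.67265 + 0.05) / (0.29847 + 0.05) = 0.72265 / 0.34847 ≈ 2.0738
Ratio ≈ 2.07:1


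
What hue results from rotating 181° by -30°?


New hue = (H + rotation) mod 360
New hue = (181 -30) mod 360
= 151 mod 360
= 151°


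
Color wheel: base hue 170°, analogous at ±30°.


Base hue: 170°
Left analog: (170 - 30) mod 360 = 140°
Right analog: (170 + 30) mod 360 = 200°
Analogous hues = 140° and 200°


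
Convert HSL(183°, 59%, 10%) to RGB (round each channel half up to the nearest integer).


H=183°, S=0.59, L=0.10
C = (1-|2L-1|)×S = (1-|-0.80|)×0.59 = 0.118
H' = H/60 = 183/60 ≈ 3.0500; X = C×(1-|H' mod 2 - 1|) = 0.1121
m = L - C/2 = 0.10 - 0.059 = 0.041
Sector ⌊H'⌋ = 3 → (R',G',B') = (0.0, 0.1121, 0.118)
RGB = ((R'+m)×255, (G'+m)×255, (B'+m)×255) = (10.455, 39.0405, 40.545)
Round half up → RGB(10, 39, 41)


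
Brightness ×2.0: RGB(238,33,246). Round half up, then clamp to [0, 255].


Multiply each channel by 2.0, round half up, clamp to [0, 255]
R: 238×2.0 = 476 → clamp → 255
G: 33×2.0 = 66
B: 246×2.0 = 492 → clamp → 255
= RGB(255, 66, 255)


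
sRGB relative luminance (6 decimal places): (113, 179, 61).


Linearize each channel (sRGB transfer function): c = v/255; c_lin = c/12.92 if c ≤ 0.04045, else ((c+0.055)/1.055)^2.4
  R: 113/255 ≈ 0.443137 > 0.04045 → ((0.443137+0.055)/1.055)^2.4 ≈ 0.165132
  G: 179/255 ≈ 0.701961 > 0.04045 → ((0.701961+0.055)/1.055)^2.4 ≈ 0.450786
  B: 61/255 ≈ 0.239216 > 0.04045 → ((0.239216+0.055)/1.055)^2.4 ≈ 0.046665
R_lin = 0.165132, G_lin = 0.450786, B_lin = 0.046665
L = 0.2126×R + 0.7152×G + 0.0722×B
L = 0.2126×0.165132 + 0.7152×0.450786 + 0.0722×0.046665
L ≈ 0.360878


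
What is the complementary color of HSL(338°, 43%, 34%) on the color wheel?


Complement = opposite side of color wheel = hue + 180°
H' = (338 + 180) mod 360 = 158°
S and L unchanged.
= HSL(158°, 43%, 34%)


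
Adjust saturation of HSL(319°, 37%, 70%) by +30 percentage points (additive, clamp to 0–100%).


Original S = 37%
Adjustment = +30 percentage points
New S = 37 + (30) = 67
Clamp to [0, 100] → 67
= HSL(319°, 67%, 70%)


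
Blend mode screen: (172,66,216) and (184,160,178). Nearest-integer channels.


Screen: C = 255 - (255-A)×(255-B)/255, rounded to nearest integer
R: 255 - (255-172)×(255-184)/255 = 255 - 5893/255 ≈ 255 - 23.110 = 231.890 → 232
G: 255 - (255-66)×(255-160)/255 = 255 - 17955/255 ≈ 255 - 70.412 = 184.588 → 185
B: 255 - (255-216)×(255-178)/255 = 255 - 3003/255 ≈ 255 - 11.776 = 243.224 → 243
= RGB(232, 185, 243)


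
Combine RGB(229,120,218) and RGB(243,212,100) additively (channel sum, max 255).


Additive: each channel = min(255, C₁+C₂)
R: 229+243 = 472 → 255
G: 120+212 = 332 → 255
B: 218+100 = 318 → 255
= RGB(255, 255, 255)


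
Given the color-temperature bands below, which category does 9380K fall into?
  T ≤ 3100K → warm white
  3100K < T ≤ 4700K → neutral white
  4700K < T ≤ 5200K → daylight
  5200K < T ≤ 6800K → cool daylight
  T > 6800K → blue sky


Temperature: 9380K
9380K > 6800K → blue sky
Classification: blue sky


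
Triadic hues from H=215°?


Triadic: equally spaced at 120° intervals
H1 = 215°
H2 = (215 + 120) mod 360 = 335°
H3 = (215 + 240) mod 360 = 95°
Triadic = 215°, 335°, 95°


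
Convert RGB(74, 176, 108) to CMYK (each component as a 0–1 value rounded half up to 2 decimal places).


R'=74/255≈0.2902, G'=176/255≈0.6902, B'=108/255≈0.4235
K = 1 - max(R',G',B') = 1 - 176/255 = 79/255 = 0.30980… → 0.31
(1-R'-K)/(1-K) simplifies to (max-R)/max with max = 176:
C = (176-74)/176 = 102/176 = 0.57954… → 0.58
M = (176-176)/176 = 0/176 = 0 → 0.00
Y = (176-108)/176 = 68/176 = 0.38636… → 0.39
= CMYK(0.58, 0.00, 0.39, 0.31)


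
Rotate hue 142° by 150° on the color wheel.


New hue = (H + rotation) mod 360
New hue = (142 + 150) mod 360
= 292 mod 360
= 292°


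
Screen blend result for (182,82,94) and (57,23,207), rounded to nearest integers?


Screen: C = 255 - (255-A)×(255-B)/255, rounded to nearest integer
R: 255 - (255-182)×(255-57)/255 = 255 - 14454/255 ≈ 255 - 56.682 = 198.318 → 198
G: 255 - (255-82)×(255-23)/255 = 255 - 40136/255 ≈ 255 - 157.396 = 97.604 → 98
B: 255 - (255-94)×(255-207)/255 = 255 - 7728/255 ≈ 255 - 30.306 = 224.694 → 225
= RGB(198, 98, 225)


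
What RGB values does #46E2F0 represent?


46 → 70 (R)
E2 → 226 (G)
F0 → 240 (B)
= RGB(70, 226, 240)


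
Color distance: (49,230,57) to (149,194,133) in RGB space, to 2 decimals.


d = √[(R₁-R₂)² + (G₁-G₂)² + (B₁-B₂)²]
d = √[(49-149)² + (230-194)² + (57-133)²]
d = √[10000 + 1296 + 5776]
d = √17072
d ≈ 130.66


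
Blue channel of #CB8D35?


Color: #CB8D35
R = CB = 203
G = 8D = 141
B = 35 = 53
Blue = 53


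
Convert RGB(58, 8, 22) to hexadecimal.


R = 58 → 3A (hex)
G = 8 → 08 (hex)
B = 22 → 16 (hex)
Hex = #3A0816


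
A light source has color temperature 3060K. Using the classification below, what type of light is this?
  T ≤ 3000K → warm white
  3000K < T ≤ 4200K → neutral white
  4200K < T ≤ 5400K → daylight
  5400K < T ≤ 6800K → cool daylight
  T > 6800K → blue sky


Temperature: 3060K
3000K < 3060K ≤ 4200K → neutral white
Classification: neutral white


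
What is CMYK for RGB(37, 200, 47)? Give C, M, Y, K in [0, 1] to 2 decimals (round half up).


R'=37/255≈0.1451, G'=200/255≈0.7843, B'=47/255≈0.1843
K = 1 - max(R',G',B') = 1 - 200/255 = 55/255 = 0.21568… → 0.22
(1-R'-K)/(1-K) simplifies to (max-R)/max with max = 200:
C = (200-37)/200 = 163/200 = 0.815 → 0.82
M = (200-200)/200 = 0/200 = 0 → 0.00
Y = (200-47)/200 = 153/200 = 0.765 → 0.77
= CMYK(0.82, 0.00, 0.77, 0.22)


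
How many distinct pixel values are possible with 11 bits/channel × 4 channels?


Total bits = 11 bits/channel × 4 channels = 44 bits
Distinct pixel values = 2^44
= 17,592,186,044,416 pixel values


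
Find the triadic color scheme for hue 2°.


Triadic: equally spaced at 120° intervals
H1 = 2°
H2 = (2 + 120) mod 360 = 122°
H3 = (2 + 240) mod 360 = 242°
Triadic = 2°, 122°, 242°


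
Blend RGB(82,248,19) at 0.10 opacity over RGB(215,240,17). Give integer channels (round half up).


C = α×F + (1-α)×B, with 1-α = 0.90
R: 0.10×82 + 0.90×215 = 8.20 + 193.50 = 201.70 → 202
G: 0.10×248 + 0.90×240 = 24.80 + 216.00 = 240.80 → 241
B: 0.10×19 + 0.90×17 = 1.90 + 15.30 = 17.20 → 17
= RGB(202, 241, 17)


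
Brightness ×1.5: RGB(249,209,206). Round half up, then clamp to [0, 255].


Multiply each channel by 1.5, round half up, clamp to [0, 255]
R: 249×1.5 = 373.5 → round → 374 → clamp → 255
G: 209×1.5 = 313.5 → round → 314 → clamp → 255
B: 206×1.5 = 309 → clamp → 255
= RGB(255, 255, 255)


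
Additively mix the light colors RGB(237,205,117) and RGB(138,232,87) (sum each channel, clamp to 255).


Additive: each channel = min(255, C₁+C₂)
R: 237+138 = 375 → 255
G: 205+232 = 437 → 255
B: 117+87 = 204 → 204
= RGB(255, 255, 204)


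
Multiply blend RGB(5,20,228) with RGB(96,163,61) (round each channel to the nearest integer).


Multiply: C = A×B/255, rounded to nearest integer
R: 5×96/255 = 480/255 ≈ 1.882 → 2
G: 20×163/255 = 3260/255 ≈ 12.784 → 13
B: 228×61/255 = 13908/255 ≈ 54.541 → 55
= RGB(2, 13, 55)


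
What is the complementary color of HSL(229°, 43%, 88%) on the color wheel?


Complement = opposite side of color wheel = hue + 180°
H' = (229 + 180) mod 360 = 49°
S and L unchanged.
= HSL(49°, 43%, 88%)


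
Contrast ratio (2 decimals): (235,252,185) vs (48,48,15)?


Linearize each sRGB channel c=v/255: c/12.92 if c ≤ 0.04045 else ((c+0.055)/1.055)^2.4
L = 0.2126×R_lin + 0.7152×G_lin + 0.0722×B_lin
Color 1 (235,252,185):
  R=235: 235/255≈0.9216 > 0.04045 → ((0.9216+0.055)/1.055)^2.4 ≈ 0.83077
  G=252: 252/255≈0.9882 > 0.04045 → ((0.9882+0.055)/1.055)^2.4 ≈ 0.97345
  B=185: 185/255≈0.7255 > 0.04045 → ((0.7255+0.055)/1.055)^2.4 ≈ 0.48515
  L1 = 0.2126×0.83077 + 0.7152×0.97345 + 0.0722×0.48515 ≈ 0.90786
Color 2 (48,48,15):
  R=48: 48/255≈0.1882 > 0.04045 → ((0.1882+0.055)/1.055)^2.4 ≈ 0.02956
  G=48: 48/255≈0.1882 > 0.04045 → ((0.1882+0.055)/1.055)^2.4 ≈ 0.02956
  B=15: 15/255≈0.0588 > 0.04045 → ((0.0588+0.055)/1.055)^2.4 ≈ 0.00478
  L2 = 0.2126×0.02956 + 0.7152×0.02956 + 0.0722×0.00478 ≈ 0.02777
Lighter = 0.90786, Darker = 0.02777
Ratio = (L_lighter + 0.05) / (L_darker + 0.05)
Ratio = (0.90786 + 0.05) / (0.02777 + 0.05) = 0.95786 / 0.07777 ≈ 12.3169
Ratio ≈ 12.32:1


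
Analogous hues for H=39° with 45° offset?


Base hue: 39°
Left analog: (39 - 45) mod 360 = 354°
Right analog: (39 + 45) mod 360 = 84°
Analogous hues = 354° and 84°


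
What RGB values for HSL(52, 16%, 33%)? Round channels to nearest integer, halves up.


H=52°, S=0.16, L=0.33
C = (1-|2L-1|)×S = (1-|-0.34|)×0.16 = 0.1056
H' = H/60 = 52/60 ≈ 0.8667; X = C×(1-|H' mod 2 - 1|) = 0.09152
m = L - C/2 = 0.33 - 0.0528 = 0.2772
Sector ⌊H'⌋ = 0 → (R',G',B') = (0.1056, 0.09152, 0.0)
RGB = ((R'+m)×255, (G'+m)×255, (B'+m)×255) = (97.614, 94.0236, 70.686)
Round half up → RGB(98, 94, 71)


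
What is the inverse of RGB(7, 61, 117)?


Invert: (255-R, 255-G, 255-B)
R: 255-7 = 248
G: 255-61 = 194
B: 255-117 = 138
= RGB(248, 194, 138)


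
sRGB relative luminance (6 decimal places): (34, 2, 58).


Linearize each channel (sRGB transfer function): c = v/255; c_lin = c/12.92 if c ≤ 0.04045, else ((c+0.055)/1.055)^2.4
  R: 34/255 ≈ 0.133333 > 0.04045 → ((0.133333+0.055)/1.055)^2.4 ≈ 0.015996
  G: 2/255 ≈ 0.007843 ≤ 0.04045 → 0.007843/12.92 ≈ 0.000607
  B: 58/255 ≈ 0.227451 > 0.04045 → ((0.227451+0.055)/1.055)^2.4 ≈ 0.042311
R_lin = 0.015996, G_lin = 0.000607, B_lin = 0.042311
L = 0.2126×R + 0.7152×G + 0.0722×B
L = 0.2126×0.015996 + 0.7152×0.000607 + 0.0722×0.042311
L ≈ 0.006890


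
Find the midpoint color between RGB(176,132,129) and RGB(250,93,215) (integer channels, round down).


Midpoint: each channel = ⌊(C₁+C₂)/2⌋
R: ⌊(176+250)/2⌋ = 213
G: ⌊(132+93)/2⌋ = 112
B: ⌊(129+215)/2⌋ = 172
= RGB(213, 112, 172)


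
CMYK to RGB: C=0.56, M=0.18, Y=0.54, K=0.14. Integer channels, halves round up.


R = 255 × (1-C) × (1-K) = 255 × 0.44 × 0.86 = 96.492 → 96
G = 255 × (1-M) × (1-K) = 255 × 0.82 × 0.86 = 179.826 → 180
B = 255 × (1-Y) × (1-K) = 255 × 0.46 × 0.86 = 100.878 → 101
= RGB(96, 180, 101)


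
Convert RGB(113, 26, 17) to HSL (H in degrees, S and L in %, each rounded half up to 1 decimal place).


Normalize: R'=113/255≈0.4431, G'=26/255≈0.1020, B'=17/255≈0.0667
Max=113/255, Min=17/255, Δ=Max-Min=96/255
L = (Max+Min)/2 = (113+17)/510 = 130/510 = 0.25490… → L = 25.5%
L ≤ 0.5 → S = Δ/(Max+Min) = 96/(113+17) = 96/130 = 0.73846… → S = 73.8%
(the 1/255 factors cancel in S and H, so raw channel differences can be used)
Max is R' → H = 60 × (((G-B)/Δ) mod 6) = 60 × (((26-17)/96) mod 6)
  9/96 = 0.0937…
  H = 60 × 0.0937… = 5.625° → H = 5.6°
= HSL(5.6°, 73.8%, 25.5%)


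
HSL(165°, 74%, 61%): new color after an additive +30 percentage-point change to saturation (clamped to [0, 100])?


Original S = 74%
Adjustment = +30 percentage points
New S = 74 + (30) = 104
Clamp to [0, 100] → 100
= HSL(165°, 100%, 61%)


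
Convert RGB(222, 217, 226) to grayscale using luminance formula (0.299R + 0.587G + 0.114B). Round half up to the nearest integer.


Gray = 0.299×R + 0.587×G + 0.114×B
Gray = 0.299×222 + 0.587×217 + 0.114×226
Gray = 66.378 + 127.379 + 25.764
Gray = 219.521 → round half up → 220
Gray = 220


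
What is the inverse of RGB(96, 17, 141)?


Invert: (255-R, 255-G, 255-B)
R: 255-96 = 159
G: 255-17 = 238
B: 255-141 = 114
= RGB(159, 238, 114)


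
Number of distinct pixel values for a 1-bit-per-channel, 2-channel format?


Total bits = 1 bits/channel × 2 channels = 2 bits
Distinct pixel values = 2^2
= 4 pixel values


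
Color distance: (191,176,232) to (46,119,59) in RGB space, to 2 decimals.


d = √[(R₁-R₂)² + (G₁-G₂)² + (B₁-B₂)²]
d = √[(191-46)² + (176-119)² + (232-59)²]
d = √[21025 + 3249 + 29929]
d = √54203
d ≈ 232.82


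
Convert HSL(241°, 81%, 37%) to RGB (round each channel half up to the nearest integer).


H=241°, S=0.81, L=0.37
C = (1-|2L-1|)×S = (1-|-0.26|)×0.81 = 0.5994
H' = H/60 = 241/60 ≈ 4.0167; X = C×(1-|H' mod 2 - 1|) = 0.00999
m = L - C/2 = 0.37 - 0.2997 = 0.0703
Sector ⌊H'⌋ = 4 → (R',G',B') = (0.00999, 0.0, 0.5994)
RGB = ((R'+m)×255, (G'+m)×255, (B'+m)×255) = (20.47395, 17.9265, 170.7735)
Round half up → RGB(20, 18, 171)


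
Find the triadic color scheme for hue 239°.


Triadic: equally spaced at 120° intervals
H1 = 239°
H2 = (239 + 120) mod 360 = 359°
H3 = (239 + 240) mod 360 = 119°
Triadic = 239°, 359°, 119°


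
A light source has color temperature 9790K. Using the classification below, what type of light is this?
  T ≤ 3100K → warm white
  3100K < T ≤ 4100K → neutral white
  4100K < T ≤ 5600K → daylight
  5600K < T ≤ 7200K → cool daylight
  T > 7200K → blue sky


Temperature: 9790K
9790K > 7200K → blue sky
Classification: blue sky


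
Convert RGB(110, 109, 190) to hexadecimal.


R = 110 → 6E (hex)
G = 109 → 6D (hex)
B = 190 → BE (hex)
Hex = #6E6DBE


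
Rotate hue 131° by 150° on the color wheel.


New hue = (H + rotation) mod 360
New hue = (131 + 150) mod 360
= 281 mod 360
= 281°


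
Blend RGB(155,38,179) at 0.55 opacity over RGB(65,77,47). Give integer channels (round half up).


C = α×F + (1-α)×B, with 1-α = 0.45
R: 0.55×155 + 0.45×65 = 85.25 + 29.25 = 114.50 → 115
G: 0.55×38 + 0.45×77 = 20.90 + 34.65 = 55.55 → 56
B: 0.55×179 + 0.45×47 = 98.45 + 21.15 = 119.60 → 120
= RGB(115, 56, 120)


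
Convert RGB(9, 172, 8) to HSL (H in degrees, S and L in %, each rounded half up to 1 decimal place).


Normalize: R'=9/255≈0.0353, G'=172/255≈0.6745, B'=8/255≈0.0314
Max=172/255, Min=8/255, Δ=Max-Min=164/255
L = (Max+Min)/2 = (172+8)/510 = 180/510 = 0.35294… → L = 35.3%
L ≤ 0.5 → S = Δ/(Max+Min) = 164/(172+8) = 164/180 = 0.91111… → S = 91.1%
(the 1/255 factors cancel in S and H, so raw channel differences can be used)
Max is G' → H = 60 × ((B-R)/Δ + 2) = 60 × ((8-9)/164 + 2)
  -1/164 + 2 = -0.0060… + 2 = 1.9939…
  H = 60 × 1.9939… = 119.634…° → H = 119.6°
= HSL(119.6°, 91.1%, 35.3%)


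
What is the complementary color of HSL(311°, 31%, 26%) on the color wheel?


Complement = opposite side of color wheel = hue + 180°
H' = (311 + 180) mod 360 = 131°
S and L unchanged.
= HSL(131°, 31%, 26%)


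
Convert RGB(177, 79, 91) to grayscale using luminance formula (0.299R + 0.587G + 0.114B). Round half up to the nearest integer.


Gray = 0.299×R + 0.587×G + 0.114×B
Gray = 0.299×177 + 0.587×79 + 0.114×91
Gray = 52.923 + 46.373 + 10.374
Gray = 109.670 → round half up → 110
Gray = 110


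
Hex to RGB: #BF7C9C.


BF → 191 (R)
7C → 124 (G)
9C → 156 (B)
= RGB(191, 124, 156)


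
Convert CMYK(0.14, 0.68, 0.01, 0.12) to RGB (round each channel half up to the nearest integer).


R = 255 × (1-C) × (1-K) = 255 × 0.86 × 0.88 = 192.984 → 193
G = 255 × (1-M) × (1-K) = 255 × 0.32 × 0.88 = 71.808 → 72
B = 255 × (1-Y) × (1-K) = 255 × 0.99 × 0.88 = 222.156 → 222
= RGB(193, 72, 222)


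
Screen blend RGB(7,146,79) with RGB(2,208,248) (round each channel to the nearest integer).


Screen: C = 255 - (255-A)×(255-B)/255, rounded to nearest integer
R: 255 - (255-7)×(255-2)/255 = 255 - 62744/255 ≈ 255 - 246.055 = 8.945 → 9
G: 255 - (255-146)×(255-208)/255 = 255 - 5123/255 ≈ 255 - 20.090 = 234.910 → 235
B: 255 - (255-79)×(255-248)/255 = 255 - 1232/255 ≈ 255 - 4.831 = 250.169 → 250
= RGB(9, 235, 250)


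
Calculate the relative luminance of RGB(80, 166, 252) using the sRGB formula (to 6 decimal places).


Linearize each channel (sRGB transfer function): c = v/255; c_lin = c/12.92 if c ≤ 0.04045, else ((c+0.055)/1.055)^2.4
  R: 80/255 ≈ 0.313725 > 0.04045 → ((0.313725+0.055)/1.055)^2.4 ≈ 0.080220
  G: 166/255 ≈ 0.650980 > 0.04045 → ((0.650980+0.055)/1.055)^2.4 ≈ 0.381326
  B: 252/255 ≈ 0.988235 > 0.04045 → ((0.988235+0.055)/1.055)^2.4 ≈ 0.973445
R_lin = 0.080220, G_lin = 0.381326, B_lin = 0.973445
L = 0.2126×R + 0.7152×G + 0.0722×B
L = 0.2126×0.080220 + 0.7152×0.381326 + 0.0722×0.973445
L ≈ 0.360062


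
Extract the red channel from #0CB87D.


Color: #0CB87D
R = 0C = 12
G = B8 = 184
B = 7D = 125
Red = 12


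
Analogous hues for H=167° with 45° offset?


Base hue: 167°
Left analog: (167 - 45) mod 360 = 122°
Right analog: (167 + 45) mod 360 = 212°
Analogous hues = 122° and 212°


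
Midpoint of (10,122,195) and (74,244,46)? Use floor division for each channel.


Midpoint: each channel = ⌊(C₁+C₂)/2⌋
R: ⌊(10+74)/2⌋ = 42
G: ⌊(122+244)/2⌋ = 183
B: ⌊(195+46)/2⌋ = 120
= RGB(42, 183, 120)


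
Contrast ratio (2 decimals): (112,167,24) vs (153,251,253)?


Linearize each sRGB channel c=v/255: c/12.92 if c ≤ 0.04045 else ((c+0.055)/1.055)^2.4
L = 0.2126×R_lin + 0.7152×G_lin + 0.0722×B_lin
Color 1 (112,167,24):
  R=112: 112/255≈0.4392 > 0.04045 → ((0.4392+0.055)/1.055)^2.4 ≈ 0.16203
  G=167: 167/255≈0.6549 > 0.04045 → ((0.6549+0.055)/1.055)^2.4 ≈ 0.38643
  B=24: 24/255≈0.0941 > 0.04045 → ((0.0941+0.055)/1.055)^2.4 ≈ 0.00913
  L1 = 0.2126×0.16203 + 0.7152×0.38643 + 0.0722×0.00913 ≈ 0.31148
Color 2 (153,251,253):
  R=153: 153/255≈0.6000 > 0.04045 → ((0.6000+0.055)/1.055)^2.4 ≈ 0.31855
  G=251: 251/255≈0.9843 > 0.04045 → ((0.9843+0.055)/1.055)^2.4 ≈ 0.96469
  B=253: 253/255≈0.9922 > 0.04045 → ((0.9922+0.055)/1.055)^2.4 ≈ 0.98225
  L2 = 0.2126×0.31855 + 0.7152×0.96469 + 0.0722×0.98225 ≈ 0.82859
Lighter = 0.82859, Darker = 0.31148
Ratio = (L_lighter + 0.05) / (L_darker + 0.05)
Ratio = (0.82859 + 0.05) / (0.31148 + 0.05) = 0.87859 / 0.36148 ≈ 2.4305
Ratio ≈ 2.43:1


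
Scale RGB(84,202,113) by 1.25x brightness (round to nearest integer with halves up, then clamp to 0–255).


Multiply each channel by 1.25, round half up, clamp to [0, 255]
R: 84×1.25 = 105
G: 202×1.25 = 252.5 → round → 253
B: 113×1.25 = 141.25 → round → 141
= RGB(105, 253, 141)


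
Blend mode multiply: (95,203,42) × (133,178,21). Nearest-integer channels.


Multiply: C = A×B/255, rounded to nearest integer
R: 95×133/255 = 12635/255 ≈ 49.549 → 50
G: 203×178/255 = 36134/255 ≈ 141.702 → 142
B: 42×21/255 = 882/255 ≈ 3.459 → 3
= RGB(50, 142, 3)


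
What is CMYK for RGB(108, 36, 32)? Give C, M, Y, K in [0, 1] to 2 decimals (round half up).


R'=108/255≈0.4235, G'=36/255≈0.1412, B'=32/255≈0.1255
K = 1 - max(R',G',B') = 1 - 108/255 = 147/255 = 0.57647… → 0.58
(1-R'-K)/(1-K) simplifies to (max-R)/max with max = 108:
C = (108-108)/108 = 0/108 = 0 → 0.00
M = (108-36)/108 = 72/108 = 0.66666… → 0.67
Y = (108-32)/108 = 76/108 = 0.70370… → 0.70
= CMYK(0.00, 0.67, 0.70, 0.58)


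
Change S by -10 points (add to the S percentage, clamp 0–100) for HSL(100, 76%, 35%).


Original S = 76%
Adjustment = -10 percentage points
New S = 76 + (-10) = 66
Clamp to [0, 100] → 66
= HSL(100°, 66%, 35%)


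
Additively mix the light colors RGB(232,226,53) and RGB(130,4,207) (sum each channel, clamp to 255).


Additive: each channel = min(255, C₁+C₂)
R: 232+130 = 362 → 255
G: 226+4 = 230 → 230
B: 53+207 = 260 → 255
= RGB(255, 230, 255)


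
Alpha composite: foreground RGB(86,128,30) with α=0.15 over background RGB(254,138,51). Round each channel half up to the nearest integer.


C = α×F + (1-α)×B, with 1-α = 0.85
R: 0.15×86 + 0.85×254 = 12.90 + 215.90 = 228.80 → 229
G: 0.15×128 + 0.85×138 = 19.20 + 117.30 = 136.50 → 137
B: 0.15×30 + 0.85×51 = 4.50 + 43.35 = 47.85 → 48
= RGB(229, 137, 48)


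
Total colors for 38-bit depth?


Colors = 2^bits = 2^38
= 274,877,906,944 colors


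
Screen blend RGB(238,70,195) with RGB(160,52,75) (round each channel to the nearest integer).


Screen: C = 255 - (255-A)×(255-B)/255, rounded to nearest integer
R: 255 - (255-238)×(255-160)/255 = 255 - 1615/255 ≈ 255 - 6.333 = 248.667 → 249
G: 255 - (255-70)×(255-52)/255 = 255 - 37555/255 ≈ 255 - 147.275 = 107.725 → 108
B: 255 - (255-195)×(255-75)/255 = 255 - 10800/255 ≈ 255 - 42.353 = 212.647 → 213
= RGB(249, 108, 213)


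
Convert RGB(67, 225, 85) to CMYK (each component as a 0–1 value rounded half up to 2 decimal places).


R'=67/255≈0.2627, G'=225/255≈0.8824, B'=85/255≈0.3333
K = 1 - max(R',G',B') = 1 - 225/255 = 30/255 = 0.11764… → 0.12
(1-R'-K)/(1-K) simplifies to (max-R)/max with max = 225:
C = (225-67)/225 = 158/225 = 0.70222… → 0.70
M = (225-225)/225 = 0/225 = 0 → 0.00
Y = (225-85)/225 = 140/225 = 0.62222… → 0.62
= CMYK(0.70, 0.00, 0.62, 0.12)


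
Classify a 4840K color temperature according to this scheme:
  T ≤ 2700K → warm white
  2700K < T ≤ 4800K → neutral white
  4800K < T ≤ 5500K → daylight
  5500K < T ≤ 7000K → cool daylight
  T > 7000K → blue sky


Temperature: 4840K
4800K < 4840K ≤ 5500K → daylight
Classification: daylight


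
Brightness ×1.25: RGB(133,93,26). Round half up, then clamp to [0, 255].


Multiply each channel by 1.25, round half up, clamp to [0, 255]
R: 133×1.25 = 166.25 → round → 166
G: 93×1.25 = 116.25 → round → 116
B: 26×1.25 = 32.5 → round → 33
= RGB(166, 116, 33)


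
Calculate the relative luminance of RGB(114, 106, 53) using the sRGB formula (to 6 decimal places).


Linearize each channel (sRGB transfer function): c = v/255; c_lin = c/12.92 if c ≤ 0.04045, else ((c+0.055)/1.055)^2.4
  R: 114/255 ≈ 0.447059 > 0.04045 → ((0.447059+0.055)/1.055)^2.4 ≈ 0.168269
  G: 106/255 ≈ 0.415686 > 0.04045 → ((0.415686+0.055)/1.055)^2.4 ≈ 0.144128
  B: 53/255 ≈ 0.207843 > 0.04045 → ((0.207843+0.055)/1.055)^2.4 ≈ 0.035601
R_lin = 0.168269, G_lin = 0.144128, B_lin = 0.035601
L = 0.2126×R + 0.7152×G + 0.0722×B
L = 0.2126×0.168269 + 0.7152×0.144128 + 0.0722×0.035601
L ≈ 0.141425


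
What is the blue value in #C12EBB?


Color: #C12EBB
R = C1 = 193
G = 2E = 46
B = BB = 187
Blue = 187


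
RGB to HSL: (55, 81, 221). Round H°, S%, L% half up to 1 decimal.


Normalize: R'=55/255≈0.2157, G'=81/255≈0.3176, B'=221/255≈0.8667
Max=221/255, Min=55/255, Δ=Max-Min=166/255
L = (Max+Min)/2 = (221+55)/510 = 276/510 = 0.54117… → L = 54.1%
L > 0.5 → S = Δ/(2-Max-Min) = 166/(510-221-55) = 166/234 = 0.70940… → S = 70.9%
(the 1/255 factors cancel in S and H, so raw channel differences can be used)
Max is B' → H = 60 × ((R-G)/Δ + 4) = 60 × ((55-81)/166 + 4)
  -26/166 + 4 = -0.1566… + 4 = 3.8433…
  H = 60 × 3.8433… = 230.602…° → H = 230.6°
= HSL(230.6°, 70.9%, 54.1%)


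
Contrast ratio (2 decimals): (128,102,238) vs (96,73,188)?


Linearize each sRGB channel c=v/255: c/12.92 if c ≤ 0.04045 else ((c+0.055)/1.055)^2.4
L = 0.2126×R_lin + 0.7152×G_lin + 0.0722×B_lin
Color 1 (128,102,238):
  R=128: 128/255≈0.5020 > 0.04045 → ((0.5020+0.055)/1.055)^2.4 ≈ 0.21586
  G=102: 102/255≈0.4000 > 0.04045 → ((0.4000+0.055)/1.055)^2.4 ≈ 0.13287
  B=238: 238/255≈0.9333 > 0.04045 → ((0.9333+0.055)/1.055)^2.4 ≈ 0.85499
  L1 = 0.2126×0.21586 + 0.7152×0.13287 + 0.0722×0.85499 ≈ 0.20265
Color 2 (96,73,188):
  R=96: 96/255≈0.3765 > 0.04045 → ((0.3765+0.055)/1.055)^2.4 ≈ 0.11697
  G=73: 73/255≈0.2863 > 0.04045 → ((0.2863+0.055)/1.055)^2.4 ≈ 0.06663
  B=188: 188/255≈0.7373 > 0.04045 → ((0.7373+0.055)/1.055)^2.4 ≈ 0.50289
  L2 = 0.2126×0.11697 + 0.7152×0.06663 + 0.0722×0.50289 ≈ 0.10883
Lighter = 0.20265, Darker = 0.10883
Ratio = (L_lighter + 0.05) / (L_darker + 0.05)
Ratio = (0.20265 + 0.05) / (0.10883 + 0.05) = 0.25265 / 0.15883 ≈ 1.5907
Ratio ≈ 1.59:1


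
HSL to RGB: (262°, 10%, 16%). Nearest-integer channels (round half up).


H=262°, S=0.10, L=0.16
C = (1-|2L-1|)×S = (1-|-0.68|)×0.10 = 0.032
H' = H/60 = 262/60 ≈ 4.3667; X = C×(1-|H' mod 2 - 1|) ≈ 0.0117
m = L - C/2 = 0.16 - 0.016 = 0.144
Sector ⌊H'⌋ = 4 → (R',G',B') = (≈0.0117, 0.0, 0.032)
RGB = ((R'+m)×255, (G'+m)×255, (B'+m)×255) = (39.712, 36.72, 44.88)
Round half up → RGB(40, 37, 45)


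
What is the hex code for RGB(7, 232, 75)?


R = 7 → 07 (hex)
G = 232 → E8 (hex)
B = 75 → 4B (hex)
Hex = #07E84B


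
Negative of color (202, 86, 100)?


Invert: (255-R, 255-G, 255-B)
R: 255-202 = 53
G: 255-86 = 169
B: 255-100 = 155
= RGB(53, 169, 155)


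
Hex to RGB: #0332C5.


03 → 3 (R)
32 → 50 (G)
C5 → 197 (B)
= RGB(3, 50, 197)


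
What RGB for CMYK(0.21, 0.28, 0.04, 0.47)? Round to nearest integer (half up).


R = 255 × (1-C) × (1-K) = 255 × 0.79 × 0.53 = 106.7685 → 107
G = 255 × (1-M) × (1-K) = 255 × 0.72 × 0.53 = 97.308 → 97
B = 255 × (1-Y) × (1-K) = 255 × 0.96 × 0.53 = 129.744 → 130
= RGB(107, 97, 130)


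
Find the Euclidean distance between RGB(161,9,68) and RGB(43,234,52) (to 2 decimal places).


d = √[(R₁-R₂)² + (G₁-G₂)² + (B₁-B₂)²]
d = √[(161-43)² + (9-234)² + (68-52)²]
d = √[13924 + 50625 + 256]
d = √64805
d ≈ 254.57


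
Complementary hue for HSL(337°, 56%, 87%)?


Complement = opposite side of color wheel = hue + 180°
H' = (337 + 180) mod 360 = 157°
S and L unchanged.
= HSL(157°, 56%, 87%)


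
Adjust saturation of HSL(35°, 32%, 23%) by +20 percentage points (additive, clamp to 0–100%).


Original S = 32%
Adjustment = +20 percentage points
New S = 32 + (20) = 52
Clamp to [0, 100] → 52
= HSL(35°, 52%, 23%)


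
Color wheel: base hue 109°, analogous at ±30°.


Base hue: 109°
Left analog: (109 - 30) mod 360 = 79°
Right analog: (109 + 30) mod 360 = 139°
Analogous hues = 79° and 139°


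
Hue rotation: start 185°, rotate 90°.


New hue = (H + rotation) mod 360
New hue = (185 + 90) mod 360
= 275 mod 360
= 275°


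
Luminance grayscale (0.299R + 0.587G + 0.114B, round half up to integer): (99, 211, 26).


Gray = 0.299×R + 0.587×G + 0.114×B
Gray = 0.299×99 + 0.587×211 + 0.114×26
Gray = 29.601 + 123.857 + 2.964
Gray = 156.422 → round half up → 156
Gray = 156


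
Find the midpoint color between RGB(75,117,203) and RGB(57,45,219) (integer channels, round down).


Midpoint: each channel = ⌊(C₁+C₂)/2⌋
R: ⌊(75+57)/2⌋ = 66
G: ⌊(117+45)/2⌋ = 81
B: ⌊(203+219)/2⌋ = 211
= RGB(66, 81, 211)


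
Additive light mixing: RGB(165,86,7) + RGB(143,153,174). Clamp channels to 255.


Additive: each channel = min(255, C₁+C₂)
R: 165+143 = 308 → 255
G: 86+153 = 239 → 239
B: 7+174 = 181 → 181
= RGB(255, 239, 181)


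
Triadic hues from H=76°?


Triadic: equally spaced at 120° intervals
H1 = 76°
H2 = (76 + 120) mod 360 = 196°
H3 = (76 + 240) mod 360 = 316°
Triadic = 76°, 196°, 316°


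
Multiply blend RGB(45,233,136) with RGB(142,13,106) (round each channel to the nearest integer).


Multiply: C = A×B/255, rounded to nearest integer
R: 45×142/255 = 6390/255 ≈ 25.059 → 25
G: 233×13/255 = 3029/255 ≈ 11.878 → 12
B: 136×106/255 = 14416/255 ≈ 56.533 → 57
= RGB(25, 12, 57)


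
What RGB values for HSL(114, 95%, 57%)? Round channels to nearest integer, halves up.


H=114°, S=0.95, L=0.57
C = (1-|2L-1|)×S = (1-|0.14|)×0.95 = 0.817
H' = H/60 = 114/60 ≈ 1.9000; X = C×(1-|H' mod 2 - 1|) = 0.0817
m = L - C/2 = 0.57 - 0.4085 = 0.1615
Sector ⌊H'⌋ = 1 → (R',G',B') = (0.0817, 0.817, 0.0)
RGB = ((R'+m)×255, (G'+m)×255, (B'+m)×255) = (62.016, 249.5175, 41.1825)
Round half up → RGB(62, 250, 41)


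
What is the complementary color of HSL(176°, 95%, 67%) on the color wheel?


Complement = opposite side of color wheel = hue + 180°
H' = (176 + 180) mod 360 = 356°
S and L unchanged.
= HSL(356°, 95%, 67%)
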